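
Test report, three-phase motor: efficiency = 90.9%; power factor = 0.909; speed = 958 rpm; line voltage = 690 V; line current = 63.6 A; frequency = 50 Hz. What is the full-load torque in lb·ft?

462 lb·ft

P_in = √3·V·I·cosφ = 1.732 × 690 × 63.6 × 0.909 = 69090 W
P_out = η·P_in = 0.909 × 69090 = 62803 W
n = 958 rpm
ω = 2π×958/60 = 100.3 rad/s
τ = P_out/ω = 62803/100.3 = 626.2 N·m
In lb·ft: 626.2/1.356 = 462 lb·ft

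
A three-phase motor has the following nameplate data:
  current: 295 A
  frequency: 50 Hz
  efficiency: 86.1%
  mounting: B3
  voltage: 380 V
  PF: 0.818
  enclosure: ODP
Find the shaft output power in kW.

P_in = √3·V·I·cosφ = 1.732 × 380 × 295 × 0.818 = 158821 W
P_out = η·P_in = 0.861 × 158821 = 136745 W

137 kW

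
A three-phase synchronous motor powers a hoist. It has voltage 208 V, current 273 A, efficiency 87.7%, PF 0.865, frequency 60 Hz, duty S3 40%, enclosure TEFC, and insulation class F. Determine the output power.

P_in = √3·V·I·cosφ = 1.732 × 208 × 273 × 0.865 = 85073 W
P_out = η·P_in = 0.877 × 85073 = 74609 W

74.6 kW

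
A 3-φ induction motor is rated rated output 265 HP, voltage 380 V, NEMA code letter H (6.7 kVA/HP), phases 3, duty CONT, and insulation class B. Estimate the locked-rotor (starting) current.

2700 A

S_LR = 6.7 × 265 = 1775.5 kVA
I_LR = S_LR/(√3·V_L) = 1775500/(1.732×380) = 2700 A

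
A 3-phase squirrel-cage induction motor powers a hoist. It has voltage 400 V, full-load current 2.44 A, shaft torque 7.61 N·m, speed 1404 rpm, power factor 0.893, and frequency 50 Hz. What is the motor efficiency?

74.1 %

ω = 2π × 1404/60 = 147 rad/s; P_out = τω = 7.61 × 147 = 1119 W
P_in = √3·V_L·I_L·cosφ = 1.732 × 400 × 2.44 × 0.893 = 1510 W
η = P_out / P_in = 1119 / 1510 = 0.741 = 74.1%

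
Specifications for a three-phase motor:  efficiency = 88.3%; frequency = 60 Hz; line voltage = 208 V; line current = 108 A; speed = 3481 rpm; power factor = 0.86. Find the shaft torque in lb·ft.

P_in = √3·V·I·cosφ = 1.732 × 208 × 108 × 0.86 = 33461 W
P_out = η·P_in = 0.883 × 33461 = 29546 W
n = 3481 rpm
ω = 2π×3481/60 = 364.5 rad/s
τ = P_out/ω = 29546/364.5 = 81.06 N·m
In lb·ft: 81.06/1.356 = 59.8 lb·ft

59.8 lb·ft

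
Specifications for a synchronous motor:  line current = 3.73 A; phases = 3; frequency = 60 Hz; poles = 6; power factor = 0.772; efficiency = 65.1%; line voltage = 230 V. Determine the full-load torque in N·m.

5.94 N·m

P_in = √3·V·I·cosφ = 1.732 × 230 × 3.73 × 0.772 = 1147 W
P_out = η·P_in = 0.651 × 1147 = 747 W
n = n_s = 120×60/6 = 1200 rpm (synchronous)
ω = 2π×1200/60 = 125.7 rad/s
τ = P_out/ω = 747/125.7 = 5.94 N·m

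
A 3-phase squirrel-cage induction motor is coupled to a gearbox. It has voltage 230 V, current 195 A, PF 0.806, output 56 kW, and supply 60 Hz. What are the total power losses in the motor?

6.61 kW

P_in = √3·V·I·cosφ = 1.732×230×195×0.806 = 62610 W
P_out = 56000 W
Losses = P_in − P_out = 62610 − 56000 = 6610 W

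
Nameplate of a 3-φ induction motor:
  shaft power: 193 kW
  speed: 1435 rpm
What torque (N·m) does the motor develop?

ω = 2π × 1435/60 = 150.3 rad/s
τ = P/ω = 193000/150.3 = 1280 N·m

1280 N·m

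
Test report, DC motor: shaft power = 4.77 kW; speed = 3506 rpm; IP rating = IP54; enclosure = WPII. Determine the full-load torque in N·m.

ω = 2π × 3506/60 = 367.1 rad/s
τ = P/ω = 4770/367.1 = 13 N·m

13 N·m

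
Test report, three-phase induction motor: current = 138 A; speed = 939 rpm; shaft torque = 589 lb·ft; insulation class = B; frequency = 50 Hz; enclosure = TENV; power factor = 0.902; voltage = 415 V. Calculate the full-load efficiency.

τ = 589 lb·ft × 1.356 = 798.7 N·m
ω = 2π × 939/60 = 98.33 rad/s; P_out = τω = 798.7 × 98.33 = 78536 W
P_in = √3·V_L·I_L·cosφ = 1.732 × 415 × 138 × 0.902 = 89471 W
η = P_out / P_in = 78536 / 89471 = 0.878 = 87.8%

87.8 %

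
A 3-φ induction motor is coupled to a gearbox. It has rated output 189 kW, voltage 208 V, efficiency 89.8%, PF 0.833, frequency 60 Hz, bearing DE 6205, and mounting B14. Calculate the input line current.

701 A

P_out = 189 kW = 189000 W
P_in = P_out / η = 189000 / 0.898 = 210468 W
I_L = P_in / (√3·V_L·cosφ) = 210468 / (1.732 × 208 × 0.833) = 701 A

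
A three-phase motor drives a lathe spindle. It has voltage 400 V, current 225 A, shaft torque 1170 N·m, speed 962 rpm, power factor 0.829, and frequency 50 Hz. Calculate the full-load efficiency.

91.2 %

ω = 2π × 962/60 = 100.7 rad/s; P_out = τω = 1170 × 100.7 = 117819 W
P_in = √3·V_L·I_L·cosφ = 1.732 × 400 × 225 × 0.829 = 129225 W
η = P_out / P_in = 117819 / 129225 = 0.912 = 91.2%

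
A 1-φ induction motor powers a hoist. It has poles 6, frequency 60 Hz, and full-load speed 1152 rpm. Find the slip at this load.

n_s = 120f/p = 120×60/6 = 1200 rpm
s = (n_s − n)/n_s = (1200 − 1152)/1200 = 0.0400

4.00 %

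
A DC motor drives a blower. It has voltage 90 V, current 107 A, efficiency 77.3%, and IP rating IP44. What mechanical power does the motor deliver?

7.44 kW

P_in = V·I = 90 × 107 = 9630 W
P_out = η·P_in = 0.773 × 9630 = 7444 W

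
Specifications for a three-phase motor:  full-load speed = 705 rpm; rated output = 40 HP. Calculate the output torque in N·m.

P_out = 40 × 746 = 29840 W
ω = 2π × 705/60 = 73.83 rad/s
τ = P_out/ω = 29840/73.83 = 404 N·m

404 N·m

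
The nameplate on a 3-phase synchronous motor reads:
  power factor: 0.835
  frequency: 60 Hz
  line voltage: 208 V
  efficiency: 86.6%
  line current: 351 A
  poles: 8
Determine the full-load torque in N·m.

P_in = √3·V·I·cosφ = 1.732 × 208 × 351 × 0.835 = 105586 W
P_out = η·P_in = 0.866 × 105586 = 91437 W
n = n_s = 120×60/8 = 900 rpm (synchronous)
ω = 2π×900/60 = 94.25 rad/s
τ = P_out/ω = 91437/94.25 = 970 N·m

970 N·m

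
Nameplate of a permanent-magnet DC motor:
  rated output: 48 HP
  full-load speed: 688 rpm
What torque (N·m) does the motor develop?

497 N·m

P_out = 48 × 746 = 35808 W
ω = 2π × 688/60 = 72.05 rad/s
τ = P_out/ω = 35808/72.05 = 497 N·m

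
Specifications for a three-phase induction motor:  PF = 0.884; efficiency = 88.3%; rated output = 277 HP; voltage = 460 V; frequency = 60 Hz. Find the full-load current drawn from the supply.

P_out = 277 × 746 = 206642 W
P_in = P_out / η = 206642 / 0.883 = 234023 W
I_L = P_in / (√3·V_L·cosφ) = 234023 / (1.732 × 460 × 0.884) = 332 A

332 A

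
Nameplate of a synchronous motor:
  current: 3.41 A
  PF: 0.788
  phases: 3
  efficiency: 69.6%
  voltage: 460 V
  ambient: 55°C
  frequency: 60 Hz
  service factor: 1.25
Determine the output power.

1.49 kW

P_in = √3·V·I·cosφ = 1.732 × 460 × 3.41 × 0.788 = 2141 W
P_out = η·P_in = 0.696 × 2141 = 1490 W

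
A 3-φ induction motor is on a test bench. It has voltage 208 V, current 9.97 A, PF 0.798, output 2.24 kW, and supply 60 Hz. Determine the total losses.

P_in = √3·V·I·cosφ = 1.732×208×9.97×0.798 = 2866 W
P_out = 2240 W
Losses = P_in − P_out = 2866 − 2240 = 626 W

626 W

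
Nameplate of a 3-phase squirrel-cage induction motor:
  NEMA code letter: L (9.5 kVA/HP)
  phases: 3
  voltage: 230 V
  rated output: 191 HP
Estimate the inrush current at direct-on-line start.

4550 A

S_LR = 9.5 × 191 = 1814.5 kVA
I_LR = S_LR/(√3·V_L) = 1814500/(1.732×230) = 4550 A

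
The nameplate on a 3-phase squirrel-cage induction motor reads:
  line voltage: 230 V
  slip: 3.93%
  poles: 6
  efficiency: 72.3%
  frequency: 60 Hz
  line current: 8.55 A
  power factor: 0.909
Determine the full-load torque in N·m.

P_in = √3·V·I·cosφ = 1.732 × 230 × 8.55 × 0.909 = 3096 W
P_out = η·P_in = 0.723 × 3096 = 2238 W
n_s = 120×60/6 = 1200 rpm; n = 1200×(1−0.0393) = 1153 rpm
ω = 2π×1153/60 = 120.7 rad/s
τ = P_out/ω = 2238/120.7 = 18.5 N·m

18.5 N·m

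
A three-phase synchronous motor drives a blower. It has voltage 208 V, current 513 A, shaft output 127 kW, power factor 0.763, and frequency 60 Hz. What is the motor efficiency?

P_out = 127 kW = 127000 W
P_in = √3·V_L·I_L·cosφ = 1.732 × 208 × 513 × 0.763 = 141011 W
η = P_out / P_in = 127000 / 141011 = 0.901 = 90.1%

90.1 %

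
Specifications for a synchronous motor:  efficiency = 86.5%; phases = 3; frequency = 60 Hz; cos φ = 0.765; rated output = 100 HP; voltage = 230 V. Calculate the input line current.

283 A

P_out = 100 × 746 = 74600 W
P_in = P_out / η = 74600 / 0.865 = 86243 W
I_L = P_in / (√3·V_L·cosφ) = 86243 / (1.732 × 230 × 0.765) = 283 A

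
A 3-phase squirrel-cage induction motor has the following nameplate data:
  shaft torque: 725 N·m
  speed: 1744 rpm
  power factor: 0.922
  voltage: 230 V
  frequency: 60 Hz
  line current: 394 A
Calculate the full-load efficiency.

91.5 %

ω = 2π × 1744/60 = 182.6 rad/s; P_out = τω = 725 × 182.6 = 132385 W
P_in = √3·V_L·I_L·cosφ = 1.732 × 230 × 394 × 0.922 = 144711 W
η = P_out / P_in = 132385 / 144711 = 0.915 = 91.5%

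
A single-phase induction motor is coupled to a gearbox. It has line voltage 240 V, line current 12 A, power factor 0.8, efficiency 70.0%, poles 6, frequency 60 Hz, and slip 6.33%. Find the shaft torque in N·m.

13.7 N·m

P_in = V·I·cosφ = 240 × 12 × 0.8 = 2304 W
P_out = η·P_in = 0.7 × 2304 = 1613 W
n_s = 120×60/6 = 1200 rpm; n = 1200×(1−0.0633) = 1124 rpm
ω = 2π×1124/60 = 117.7 rad/s
τ = P_out/ω = 1613/117.7 = 13.7 N·m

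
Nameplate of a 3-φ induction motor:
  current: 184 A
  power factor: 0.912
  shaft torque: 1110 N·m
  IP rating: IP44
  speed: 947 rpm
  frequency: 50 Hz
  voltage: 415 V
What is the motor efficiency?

91.3 %

ω = 2π × 947/60 = 99.17 rad/s; P_out = τω = 1110 × 99.17 = 110079 W
P_in = √3·V_L·I_L·cosφ = 1.732 × 415 × 184 × 0.912 = 120617 W
η = P_out / P_in = 110079 / 120617 = 0.913 = 91.3%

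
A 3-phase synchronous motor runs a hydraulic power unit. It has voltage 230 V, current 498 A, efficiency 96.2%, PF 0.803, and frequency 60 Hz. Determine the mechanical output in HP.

205 HP

P_in = √3·V·I·cosφ = 1.732 × 230 × 498 × 0.803 = 159302 W
P_out = η·P_in = 0.962 × 159302 = 153249 W
= 153249/746 = 205 HP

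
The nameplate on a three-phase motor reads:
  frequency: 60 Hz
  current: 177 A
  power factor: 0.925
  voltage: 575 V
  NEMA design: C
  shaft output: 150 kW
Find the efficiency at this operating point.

92.0 %

P_out = 150 kW = 150000 W
P_in = √3·V_L·I_L·cosφ = 1.732 × 575 × 177 × 0.925 = 163054 W
η = P_out / P_in = 150000 / 163054 = 0.920 = 92.0%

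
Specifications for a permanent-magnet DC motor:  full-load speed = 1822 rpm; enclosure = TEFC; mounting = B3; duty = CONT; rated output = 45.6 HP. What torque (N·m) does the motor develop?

P_out = 45.6 × 746 = 34018 W
ω = 2π × 1822/60 = 190.8 rad/s
τ = P_out/ω = 34018/190.8 = 178 N·m

178 N·m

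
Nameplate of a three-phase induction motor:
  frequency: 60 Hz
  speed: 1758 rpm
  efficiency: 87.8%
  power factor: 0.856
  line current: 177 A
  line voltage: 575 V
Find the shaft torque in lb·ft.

P_in = √3·V·I·cosφ = 1.732 × 575 × 177 × 0.856 = 150891 W
P_out = η·P_in = 0.878 × 150891 = 132482 W
n = 1758 rpm
ω = 2π×1758/60 = 184.1 rad/s
τ = P_out/ω = 132482/184.1 = 719.6 N·m
In lb·ft: 719.6/1.356 = 531 lb·ft

531 lb·ft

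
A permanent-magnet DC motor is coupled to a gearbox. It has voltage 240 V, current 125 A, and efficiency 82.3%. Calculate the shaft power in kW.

P_in = V·I = 240 × 125 = 30000 W
P_out = η·P_in = 0.823 × 30000 = 24690 W

24.7 kW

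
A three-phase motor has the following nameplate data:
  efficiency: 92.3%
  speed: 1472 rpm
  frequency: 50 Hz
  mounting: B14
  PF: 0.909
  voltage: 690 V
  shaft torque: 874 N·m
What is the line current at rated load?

ω = 2π×1472/60 = 154.1 rad/s; P_out = τω = 874 × 154.1 = 134683 W
P_in = P_out / η = 134683 / 0.923 = 145919 W
I_L = P_in / (√3·V_L·cosφ) = 145919 / (1.732 × 690 × 0.909) = 134 A

134 A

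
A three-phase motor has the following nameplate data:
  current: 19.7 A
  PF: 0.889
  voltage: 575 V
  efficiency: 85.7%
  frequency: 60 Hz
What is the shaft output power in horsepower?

P_in = √3·V·I·cosφ = 1.732 × 575 × 19.7 × 0.889 = 17441 W
P_out = η·P_in = 0.857 × 17441 = 14947 W
= 14947/746 = 20 HP

20 HP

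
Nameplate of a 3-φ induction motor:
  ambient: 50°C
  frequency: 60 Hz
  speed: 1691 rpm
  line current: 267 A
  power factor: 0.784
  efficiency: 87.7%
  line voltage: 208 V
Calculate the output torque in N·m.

P_in = √3·V·I·cosφ = 1.732 × 208 × 267 × 0.784 = 75412 W
P_out = η·P_in = 0.877 × 75412 = 66136 W
n = 1691 rpm
ω = 2π×1691/60 = 177.1 rad/s
τ = P_out/ω = 66136/177.1 = 373 N·m

373 N·m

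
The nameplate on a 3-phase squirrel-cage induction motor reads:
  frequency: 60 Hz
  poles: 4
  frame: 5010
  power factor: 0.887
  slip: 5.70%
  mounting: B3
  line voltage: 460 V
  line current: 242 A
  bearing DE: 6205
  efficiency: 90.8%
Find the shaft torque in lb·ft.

P_in = √3·V·I·cosφ = 1.732 × 460 × 242 × 0.887 = 171019 W
P_out = η·P_in = 0.908 × 171019 = 155285 W
n_s = 120×60/4 = 1800 rpm; n = 1800×(1−0.057) = 1697 rpm
ω = 2π×1697/60 = 177.7 rad/s
τ = P_out/ω = 155285/177.7 = 873.9 N·m
In lb·ft: 873.9/1.356 = 644 lb·ft

644 lb·ft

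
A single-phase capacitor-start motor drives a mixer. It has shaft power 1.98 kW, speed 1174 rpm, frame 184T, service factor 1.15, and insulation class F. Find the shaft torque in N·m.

16.1 N·m

ω = 2π × 1174/60 = 122.9 rad/s
τ = P/ω = 1980/122.9 = 16.1 N·m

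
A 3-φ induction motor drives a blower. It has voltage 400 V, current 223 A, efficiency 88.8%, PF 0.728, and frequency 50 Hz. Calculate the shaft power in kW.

99.9 kW

P_in = √3·V·I·cosφ = 1.732 × 400 × 223 × 0.728 = 112472 W
P_out = η·P_in = 0.888 × 112472 = 99875 W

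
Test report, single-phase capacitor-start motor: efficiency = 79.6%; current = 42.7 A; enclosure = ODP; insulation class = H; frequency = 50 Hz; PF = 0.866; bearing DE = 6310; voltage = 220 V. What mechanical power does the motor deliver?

P_in = V·I·cosφ = 220 × 42.7 × 0.866 = 8135 W
P_out = η·P_in = 0.796 × 8135 = 6475 W

6.48 kW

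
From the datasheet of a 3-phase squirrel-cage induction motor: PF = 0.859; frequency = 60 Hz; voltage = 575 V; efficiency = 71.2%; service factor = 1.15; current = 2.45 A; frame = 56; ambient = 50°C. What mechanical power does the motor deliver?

P_in = √3·V·I·cosφ = 1.732 × 575 × 2.45 × 0.859 = 2096 W
P_out = η·P_in = 0.712 × 2096 = 1492 W

1.49 kW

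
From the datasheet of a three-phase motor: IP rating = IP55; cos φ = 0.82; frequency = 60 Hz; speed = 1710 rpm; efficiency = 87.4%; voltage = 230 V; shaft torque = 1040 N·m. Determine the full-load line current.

652 A

ω = 2π×1710/60 = 179.1 rad/s; P_out = τω = 1040 × 179.1 = 186264 W
P_in = P_out / η = 186264 / 0.874 = 213117 W
I_L = P_in / (√3·V_L·cosφ) = 213117 / (1.732 × 230 × 0.82) = 652 A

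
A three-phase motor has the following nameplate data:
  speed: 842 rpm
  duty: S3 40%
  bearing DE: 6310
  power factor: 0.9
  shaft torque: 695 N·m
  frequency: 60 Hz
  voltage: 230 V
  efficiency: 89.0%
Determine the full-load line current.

ω = 2π×842/60 = 88.17 rad/s; P_out = τω = 695 × 88.17 = 61278 W
P_in = P_out / η = 61278 / 0.890 = 68852 W
I_L = P_in / (√3·V_L·cosφ) = 68852 / (1.732 × 230 × 0.9) = 192 A

192 A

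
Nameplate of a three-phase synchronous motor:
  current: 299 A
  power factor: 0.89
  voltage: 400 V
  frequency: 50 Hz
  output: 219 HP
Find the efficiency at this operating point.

P_out = 219 × 746 = 163374 W
P_in = √3·V_L·I_L·cosφ = 1.732 × 400 × 299 × 0.89 = 184361 W
η = P_out / P_in = 163374 / 184361 = 0.886 = 88.6%

88.6 %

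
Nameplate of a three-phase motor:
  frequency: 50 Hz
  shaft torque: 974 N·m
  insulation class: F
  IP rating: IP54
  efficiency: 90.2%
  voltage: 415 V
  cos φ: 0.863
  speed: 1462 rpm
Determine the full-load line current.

ω = 2π×1462/60 = 153.1 rad/s; P_out = τω = 974 × 153.1 = 149119 W
P_in = P_out / η = 149119 / 0.902 = 165320 W
I_L = P_in / (√3·V_L·cosφ) = 165320 / (1.732 × 415 × 0.863) = 267 A

267 A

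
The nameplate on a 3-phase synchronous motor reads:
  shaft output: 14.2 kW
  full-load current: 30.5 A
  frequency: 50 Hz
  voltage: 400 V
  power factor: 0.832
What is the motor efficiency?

80.8 %

P_out = 14.2 kW = 14200 W
P_in = √3·V_L·I_L·cosφ = 1.732 × 400 × 30.5 × 0.832 = 17580 W
η = P_out / P_in = 14200 / 17580 = 0.808 = 80.8%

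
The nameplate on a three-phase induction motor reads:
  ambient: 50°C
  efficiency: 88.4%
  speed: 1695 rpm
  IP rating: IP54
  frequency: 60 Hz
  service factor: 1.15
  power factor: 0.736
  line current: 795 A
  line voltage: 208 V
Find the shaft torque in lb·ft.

P_in = √3·V·I·cosφ = 1.732 × 208 × 795 × 0.736 = 210793 W
P_out = η·P_in = 0.884 × 210793 = 186341 W
n = 1695 rpm
ω = 2π×1695/60 = 177.5 rad/s
τ = P_out/ω = 186341/177.5 = 1050 N·m
In lb·ft: 1050/1.356 = 774 lb·ft

774 lb·ft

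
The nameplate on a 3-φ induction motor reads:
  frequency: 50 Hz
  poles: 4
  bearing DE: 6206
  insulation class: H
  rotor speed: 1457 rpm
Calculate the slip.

n_s = 120f/p = 120×50/4 = 1500 rpm
s = (n_s − n)/n_s = (1500 − 1457)/1500 = 0.0287

2.87 %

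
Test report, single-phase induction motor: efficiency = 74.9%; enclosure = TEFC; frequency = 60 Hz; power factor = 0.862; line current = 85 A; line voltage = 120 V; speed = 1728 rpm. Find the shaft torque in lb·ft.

26.8 lb·ft

P_in = V·I·cosφ = 120 × 85 × 0.862 = 8792 W
P_out = η·P_in = 0.749 × 8792 = 6585 W
n = 1728 rpm
ω = 2π×1728/60 = 181 rad/s
τ = P_out/ω = 6585/181 = 36.38 N·m
In lb·ft: 36.38/1.356 = 26.8 lb·ft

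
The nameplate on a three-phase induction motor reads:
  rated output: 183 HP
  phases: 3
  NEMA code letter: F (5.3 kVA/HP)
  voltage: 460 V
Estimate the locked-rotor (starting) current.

S_LR = 5.3 × 183 = 969.9 kVA
I_LR = S_LR/(√3·V_L) = 969900/(1.732×460) = 1220 A

1220 A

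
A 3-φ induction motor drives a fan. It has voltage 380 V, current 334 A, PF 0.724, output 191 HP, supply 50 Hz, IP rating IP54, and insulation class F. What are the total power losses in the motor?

16.7 kW

P_in = √3·V·I·cosφ = 1.732×380×334×0.724 = 159154 W
P_out = 191×746 = 142486 W
Losses = P_in − P_out = 159154 − 142486 = 16668 W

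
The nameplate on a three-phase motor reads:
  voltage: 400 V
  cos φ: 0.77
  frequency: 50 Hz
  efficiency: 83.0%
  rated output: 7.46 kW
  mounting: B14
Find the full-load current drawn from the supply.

16.8 A

P_out = 7.46 kW = 7460 W
P_in = P_out / η = 7460 / 0.830 = 8988 W
I_L = P_in / (√3·V_L·cosφ) = 8988 / (1.732 × 400 × 0.77) = 16.8 A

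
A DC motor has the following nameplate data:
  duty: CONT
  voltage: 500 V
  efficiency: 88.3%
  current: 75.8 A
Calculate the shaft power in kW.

33.5 kW

P_in = V·I = 500 × 75.8 = 37900 W
P_out = η·P_in = 0.883 × 37900 = 33466 W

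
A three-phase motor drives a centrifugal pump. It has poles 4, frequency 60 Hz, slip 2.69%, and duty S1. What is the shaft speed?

1752 rpm

n_s = 120f/p = 120×60/4 = 1800 rpm
n = n_s(1 − s) = 1800 × (1 − 0.0269) = 1752 rpm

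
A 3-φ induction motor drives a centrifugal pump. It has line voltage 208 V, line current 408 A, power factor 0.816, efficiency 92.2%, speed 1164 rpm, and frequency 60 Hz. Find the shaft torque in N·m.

P_in = √3·V·I·cosφ = 1.732 × 208 × 408 × 0.816 = 119939 W
P_out = η·P_in = 0.922 × 119939 = 110584 W
n = 1164 rpm
ω = 2π×1164/60 = 121.9 rad/s
τ = P_out/ω = 110584/121.9 = 907 N·m

907 N·m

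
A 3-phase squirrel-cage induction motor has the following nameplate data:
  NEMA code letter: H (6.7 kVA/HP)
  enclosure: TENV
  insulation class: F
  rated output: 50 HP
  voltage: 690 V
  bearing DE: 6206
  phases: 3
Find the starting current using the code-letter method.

S_LR = 6.7 × 50 = 335 kVA
I_LR = S_LR/(√3·V_L) = 335000/(1.732×690) = 280 A

280 A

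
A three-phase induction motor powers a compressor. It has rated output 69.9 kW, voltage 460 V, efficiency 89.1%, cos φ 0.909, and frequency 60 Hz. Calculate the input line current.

108 A

P_out = 69.9 kW = 69900 W
P_in = P_out / η = 69900 / 0.891 = 78451 W
I_L = P_in / (√3·V_L·cosφ) = 78451 / (1.732 × 460 × 0.909) = 108 A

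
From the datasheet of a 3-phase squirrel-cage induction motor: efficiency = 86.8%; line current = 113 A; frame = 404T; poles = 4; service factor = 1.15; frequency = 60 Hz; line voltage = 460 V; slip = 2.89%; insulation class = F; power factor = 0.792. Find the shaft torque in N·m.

P_in = √3·V·I·cosφ = 1.732 × 460 × 113 × 0.792 = 71303 W
P_out = η·P_in = 0.868 × 71303 = 61891 W
n_s = 120×60/4 = 1800 rpm; n = 1800×(1−0.0289) = 1748 rpm
ω = 2π×1748/60 = 183.1 rad/s
τ = P_out/ω = 61891/183.1 = 338 N·m

338 N·m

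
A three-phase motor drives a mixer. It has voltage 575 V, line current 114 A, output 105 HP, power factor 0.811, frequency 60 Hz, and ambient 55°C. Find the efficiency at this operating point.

85.1 %

P_out = 105 × 746 = 78330 W
P_in = √3·V_L·I_L·cosφ = 1.732 × 575 × 114 × 0.811 = 92075 W
η = P_out / P_in = 78330 / 92075 = 0.851 = 85.1%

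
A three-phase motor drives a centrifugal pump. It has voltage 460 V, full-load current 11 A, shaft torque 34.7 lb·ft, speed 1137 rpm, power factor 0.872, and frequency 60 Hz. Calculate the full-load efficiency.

τ = 34.7 lb·ft × 1.356 = 47.05 N·m
ω = 2π × 1137/60 = 119.1 rad/s; P_out = τω = 47.05 × 119.1 = 5604 W
P_in = √3·V_L·I_L·cosφ = 1.732 × 460 × 11 × 0.872 = 7642 W
η = P_out / P_in = 5604 / 7642 = 0.733 = 73.3%

73.3 %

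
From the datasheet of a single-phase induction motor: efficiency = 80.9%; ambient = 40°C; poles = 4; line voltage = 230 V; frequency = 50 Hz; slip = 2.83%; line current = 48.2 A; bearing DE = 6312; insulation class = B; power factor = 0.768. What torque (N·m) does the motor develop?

P_in = V·I·cosφ = 230 × 48.2 × 0.768 = 8514 W
P_out = η·P_in = 0.809 × 8514 = 6888 W
n_s = 120×50/4 = 1500 rpm; n = 1500×(1−0.0283) = 1458 rpm
ω = 2π×1458/60 = 152.7 rad/s
τ = P_out/ω = 6888/152.7 = 45.1 N·m

45.1 N·m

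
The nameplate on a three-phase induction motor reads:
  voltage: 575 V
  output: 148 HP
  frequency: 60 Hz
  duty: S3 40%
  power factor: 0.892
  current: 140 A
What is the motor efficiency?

88.8 %

P_out = 148 × 746 = 110408 W
P_in = √3·V_L·I_L·cosφ = 1.732 × 575 × 140 × 0.892 = 124368 W
η = P_out / P_in = 110408 / 124368 = 0.888 = 88.8%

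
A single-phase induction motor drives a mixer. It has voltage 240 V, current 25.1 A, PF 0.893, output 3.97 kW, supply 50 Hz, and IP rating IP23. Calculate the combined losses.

P_in = V·I·cosφ = 240×25.1×0.893 = 5379 W
P_out = 3970 W
Losses = P_in − P_out = 5379 − 3970 = 1409 W

1410 W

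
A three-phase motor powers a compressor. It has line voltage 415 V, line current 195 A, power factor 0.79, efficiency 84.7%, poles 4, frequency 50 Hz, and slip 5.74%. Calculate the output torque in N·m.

P_in = √3·V·I·cosφ = 1.732 × 415 × 195 × 0.79 = 110728 W
P_out = η·P_in = 0.847 × 110728 = 93787 W
n_s = 120×50/4 = 1500 rpm; n = 1500×(1−0.0574) = 1414 rpm
ω = 2π×1414/60 = 148.1 rad/s
τ = P_out/ω = 93787/148.1 = 633 N·m

633 N·m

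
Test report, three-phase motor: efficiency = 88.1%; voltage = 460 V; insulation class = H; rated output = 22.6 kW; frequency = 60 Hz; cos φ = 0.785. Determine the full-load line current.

P_out = 22.6 kW = 22600 W
P_in = P_out / η = 22600 / 0.881 = 25653 W
I_L = P_in / (√3·V_L·cosφ) = 25653 / (1.732 × 460 × 0.785) = 41 A

41 A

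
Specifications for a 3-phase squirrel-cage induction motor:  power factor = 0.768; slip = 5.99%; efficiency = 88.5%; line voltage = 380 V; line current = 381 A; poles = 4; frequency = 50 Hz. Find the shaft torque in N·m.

P_in = √3·V·I·cosφ = 1.732 × 380 × 381 × 0.768 = 192583 W
P_out = η·P_in = 0.885 × 192583 = 170436 W
n_s = 120×50/4 = 1500 rpm; n = 1500×(1−0.0599) = 1410 rpm
ω = 2π×1410/60 = 147.7 rad/s
τ = P_out/ω = 170436/147.7 = 1150 N·m

1150 N·m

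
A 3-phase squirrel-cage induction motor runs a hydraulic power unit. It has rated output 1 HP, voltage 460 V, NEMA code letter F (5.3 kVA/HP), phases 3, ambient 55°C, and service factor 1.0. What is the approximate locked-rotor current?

S_LR = 5.3 × 1 = 5.3 kVA
I_LR = S_LR/(√3·V_L) = 5300/(1.732×460) = 6.65 A

6.65 A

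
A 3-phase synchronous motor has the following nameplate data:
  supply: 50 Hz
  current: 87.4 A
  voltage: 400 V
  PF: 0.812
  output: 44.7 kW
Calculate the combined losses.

4470 W

P_in = √3·V·I·cosφ = 1.732×400×87.4×0.812 = 49167 W
P_out = 44700 W
Losses = P_in − P_out = 49167 − 44700 = 4467 W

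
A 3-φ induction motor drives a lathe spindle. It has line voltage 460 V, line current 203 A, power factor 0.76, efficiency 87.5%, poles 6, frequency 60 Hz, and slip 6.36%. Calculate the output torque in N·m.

P_in = √3·V·I·cosφ = 1.732 × 460 × 203 × 0.76 = 122918 W
P_out = η·P_in = 0.875 × 122918 = 107553 W
n_s = 120×60/6 = 1200 rpm; n = 1200×(1−0.0636) = 1124 rpm
ω = 2π×1124/60 = 117.7 rad/s
τ = P_out/ω = 107553/117.7 = 914 N·m

914 N·m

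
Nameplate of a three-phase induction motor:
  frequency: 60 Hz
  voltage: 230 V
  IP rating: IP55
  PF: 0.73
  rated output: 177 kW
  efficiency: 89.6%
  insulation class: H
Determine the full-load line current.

P_out = 177 kW = 177000 W
P_in = P_out / η = 177000 / 0.896 = 197545 W
I_L = P_in / (√3·V_L·cosφ) = 197545 / (1.732 × 230 × 0.73) = 679 A

679 A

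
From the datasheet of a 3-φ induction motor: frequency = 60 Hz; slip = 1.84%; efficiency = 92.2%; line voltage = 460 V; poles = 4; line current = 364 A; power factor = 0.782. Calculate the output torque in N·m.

1130 N·m

P_in = √3·V·I·cosφ = 1.732 × 460 × 364 × 0.782 = 226785 W
P_out = η·P_in = 0.922 × 226785 = 209096 W
n_s = 120×60/4 = 1800 rpm; n = 1800×(1−0.0184) = 1767 rpm
ω = 2π×1767/60 = 185 rad/s
τ = P_out/ω = 209096/185 = 1130 N·m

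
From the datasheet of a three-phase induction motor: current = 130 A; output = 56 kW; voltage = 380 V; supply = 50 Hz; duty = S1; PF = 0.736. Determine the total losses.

P_in = √3·V·I·cosφ = 1.732×380×130×0.736 = 62973 W
P_out = 56000 W
Losses = P_in − P_out = 62973 − 56000 = 6973 W

6.97 kW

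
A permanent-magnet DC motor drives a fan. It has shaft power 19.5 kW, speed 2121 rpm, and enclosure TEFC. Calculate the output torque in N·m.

ω = 2π × 2121/60 = 222.1 rad/s
τ = P/ω = 19500/222.1 = 87.8 N·m

87.8 N·m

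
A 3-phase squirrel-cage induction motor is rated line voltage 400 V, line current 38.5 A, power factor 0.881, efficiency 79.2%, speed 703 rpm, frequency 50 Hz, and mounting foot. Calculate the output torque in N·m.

253 N·m

P_in = √3·V·I·cosφ = 1.732 × 400 × 38.5 × 0.881 = 23499 W
P_out = η·P_in = 0.792 × 23499 = 18611 W
n = 703 rpm
ω = 2π×703/60 = 73.62 rad/s
τ = P_out/ω = 18611/73.62 = 253 N·m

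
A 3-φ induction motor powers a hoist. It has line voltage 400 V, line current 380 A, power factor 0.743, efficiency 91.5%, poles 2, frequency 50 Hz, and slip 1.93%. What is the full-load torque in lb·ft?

P_in = √3·V·I·cosφ = 1.732 × 400 × 380 × 0.743 = 195605 W
P_out = η·P_in = 0.915 × 195605 = 178979 W
n_s = 120×50/2 = 3000 rpm; n = 3000×(1−0.0193) = 2942 rpm
ω = 2π×2942/60 = 308.1 rad/s
τ = P_out/ω = 178979/308.1 = 580.9 N·m
In lb·ft: 580.9/1.356 = 428 lb·ft

428 lb·ft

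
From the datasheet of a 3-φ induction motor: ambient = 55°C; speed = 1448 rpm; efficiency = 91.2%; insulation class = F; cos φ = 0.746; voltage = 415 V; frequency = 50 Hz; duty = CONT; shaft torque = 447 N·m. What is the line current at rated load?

139 A

ω = 2π×1448/60 = 151.6 rad/s; P_out = τω = 447 × 151.6 = 67765 W
P_in = P_out / η = 67765 / 0.912 = 74304 W
I_L = P_in / (√3·V_L·cosφ) = 74304 / (1.732 × 415 × 0.746) = 139 A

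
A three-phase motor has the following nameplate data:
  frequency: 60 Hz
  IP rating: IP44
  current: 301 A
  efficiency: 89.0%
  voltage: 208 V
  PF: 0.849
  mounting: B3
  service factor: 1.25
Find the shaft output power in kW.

81.9 kW

P_in = √3·V·I·cosφ = 1.732 × 208 × 301 × 0.849 = 92063 W
P_out = η·P_in = 0.89 × 92063 = 81936 W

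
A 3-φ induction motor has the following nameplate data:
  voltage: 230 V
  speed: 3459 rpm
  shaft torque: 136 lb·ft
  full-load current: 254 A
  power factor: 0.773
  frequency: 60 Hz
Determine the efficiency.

85.4 %

τ = 136 lb·ft × 1.356 = 184.4 N·m
ω = 2π × 3459/60 = 362.2 rad/s; P_out = τω = 184.4 × 362.2 = 66790 W
P_in = √3·V_L·I_L·cosφ = 1.732 × 230 × 254 × 0.773 = 78215 W
η = P_out / P_in = 66790 / 78215 = 0.854 = 85.4%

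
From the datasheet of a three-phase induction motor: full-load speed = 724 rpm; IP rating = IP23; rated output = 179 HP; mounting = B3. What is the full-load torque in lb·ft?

1300 lb·ft

P_out = 179 × 746 = 133534 W
ω = 2π × 724/60 = 75.82 rad/s
τ = P_out/ω = 133534/75.82 = 1761 N·m
In lb·ft: 1761/1.356 = 1300 lb·ft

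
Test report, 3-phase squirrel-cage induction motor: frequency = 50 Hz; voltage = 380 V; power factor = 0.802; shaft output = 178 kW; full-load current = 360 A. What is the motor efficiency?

93.7 %

P_out = 178 kW = 178000 W
P_in = √3·V_L·I_L·cosφ = 1.732 × 380 × 360 × 0.802 = 190024 W
η = P_out / P_in = 178000 / 190024 = 0.937 = 93.7%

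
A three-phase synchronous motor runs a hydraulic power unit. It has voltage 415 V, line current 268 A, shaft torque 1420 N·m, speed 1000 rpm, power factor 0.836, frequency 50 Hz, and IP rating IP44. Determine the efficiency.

ω = 2π × 1000/60 = 104.7 rad/s; P_out = τω = 1420 × 104.7 = 148674 W
P_in = √3·V_L·I_L·cosφ = 1.732 × 415 × 268 × 0.836 = 161041 W
η = P_out / P_in = 148674 / 161041 = 0.923 = 92.3%

92.3 %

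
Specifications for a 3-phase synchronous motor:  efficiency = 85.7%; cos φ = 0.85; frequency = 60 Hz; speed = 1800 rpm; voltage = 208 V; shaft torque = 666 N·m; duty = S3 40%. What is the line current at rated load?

478 A

ω = 2π×1800/60 = 188.5 rad/s; P_out = τω = 666 × 188.5 = 125541 W
P_in = P_out / η = 125541 / 0.857 = 146489 W
I_L = P_in / (√3·V_L·cosφ) = 146489 / (1.732 × 208 × 0.85) = 478 A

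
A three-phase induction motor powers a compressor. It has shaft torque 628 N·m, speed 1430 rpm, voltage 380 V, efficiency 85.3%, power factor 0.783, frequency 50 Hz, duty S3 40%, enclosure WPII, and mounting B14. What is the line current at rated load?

214 A

ω = 2π×1430/60 = 149.7 rad/s; P_out = τω = 628 × 149.7 = 94012 W
P_in = P_out / η = 94012 / 0.853 = 110213 W
I_L = P_in / (√3·V_L·cosφ) = 110213 / (1.732 × 380 × 0.783) = 214 A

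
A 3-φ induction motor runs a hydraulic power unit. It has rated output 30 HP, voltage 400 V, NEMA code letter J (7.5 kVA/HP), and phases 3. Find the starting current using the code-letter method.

S_LR = 7.5 × 30 = 225 kVA
I_LR = S_LR/(√3·V_L) = 225000/(1.732×400) = 325 A

325 A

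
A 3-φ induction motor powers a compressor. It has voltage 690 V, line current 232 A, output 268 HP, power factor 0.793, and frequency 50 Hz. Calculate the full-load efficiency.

P_out = 268 × 746 = 199928 W
P_in = √3·V_L·I_L·cosφ = 1.732 × 690 × 232 × 0.793 = 219866 W
η = P_out / P_in = 199928 / 219866 = 0.909 = 90.9%

90.9 %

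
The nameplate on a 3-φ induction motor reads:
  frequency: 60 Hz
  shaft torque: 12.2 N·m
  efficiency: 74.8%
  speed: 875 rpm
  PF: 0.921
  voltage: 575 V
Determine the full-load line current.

ω = 2π×875/60 = 91.63 rad/s; P_out = τω = 12.2 × 91.63 = 1118 W
P_in = P_out / η = 1118 / 0.748 = 1495 W
I_L = P_in / (√3·V_L·cosφ) = 1495 / (1.732 × 575 × 0.921) = 1.63 A

1.63 A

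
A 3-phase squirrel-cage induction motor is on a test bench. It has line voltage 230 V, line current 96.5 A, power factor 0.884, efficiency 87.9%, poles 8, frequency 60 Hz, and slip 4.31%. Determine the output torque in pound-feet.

P_in = √3·V·I·cosφ = 1.732 × 230 × 96.5 × 0.884 = 33982 W
P_out = η·P_in = 0.879 × 33982 = 29870 W
n_s = 120×60/8 = 900 rpm; n = 900×(1−0.0431) = 861 rpm
ω = 2π×861/60 = 90.16 rad/s
τ = P_out/ω = 29870/90.16 = 331.3 N·m
In lb·ft: 331.3/1.356 = 244 lb·ft

244 lb·ft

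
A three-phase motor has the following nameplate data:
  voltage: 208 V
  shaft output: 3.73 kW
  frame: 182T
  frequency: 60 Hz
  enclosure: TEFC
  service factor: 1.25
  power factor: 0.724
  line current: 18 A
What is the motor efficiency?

79.4 %

P_out = 3.73 kW = 3730 W
P_in = √3·V_L·I_L·cosφ = 1.732 × 208 × 18 × 0.724 = 4695 W
η = P_out / P_in = 3730 / 4695 = 0.794 = 79.4%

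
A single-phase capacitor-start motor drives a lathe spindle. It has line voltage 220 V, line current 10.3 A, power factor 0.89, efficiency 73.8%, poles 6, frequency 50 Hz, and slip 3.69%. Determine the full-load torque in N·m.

P_in = V·I·cosφ = 220 × 10.3 × 0.89 = 2017 W
P_out = η·P_in = 0.738 × 2017 = 1489 W
n_s = 120×50/6 = 1000 rpm; n = 1000×(1−0.0369) = 963 rpm
ω = 2π×963/60 = 100.8 rad/s
τ = P_out/ω = 1489/100.8 = 14.8 N·m

14.8 N·m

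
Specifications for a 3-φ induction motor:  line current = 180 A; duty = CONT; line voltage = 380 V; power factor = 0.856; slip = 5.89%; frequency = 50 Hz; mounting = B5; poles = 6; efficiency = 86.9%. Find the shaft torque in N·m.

P_in = √3·V·I·cosφ = 1.732 × 380 × 180 × 0.856 = 101409 W
P_out = η·P_in = 0.869 × 101409 = 88124 W
n_s = 120×50/6 = 1000 rpm; n = 1000×(1−0.0589) = 941 rpm
ω = 2π×941/60 = 98.54 rad/s
τ = P_out/ω = 88124/98.54 = 894 N·m

894 N·m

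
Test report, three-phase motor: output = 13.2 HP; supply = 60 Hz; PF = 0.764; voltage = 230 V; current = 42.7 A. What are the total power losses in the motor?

3150 W

P_in = √3·V·I·cosφ = 1.732×230×42.7×0.764 = 12996 W
P_out = 13.2×746 = 9847 W
Losses = P_in − P_out = 12996 − 9847 = 3149 W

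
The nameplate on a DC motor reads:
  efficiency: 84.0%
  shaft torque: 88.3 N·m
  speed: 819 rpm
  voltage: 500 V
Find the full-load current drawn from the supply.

18 A

ω = 2π×819/60 = 85.77 rad/s; P_out = τω = 88.3 × 85.77 = 7573 W
P_in = P_out / η = 7573 / 0.840 = 9015 W
I = P_in / V = 9015 / 500 = 18 A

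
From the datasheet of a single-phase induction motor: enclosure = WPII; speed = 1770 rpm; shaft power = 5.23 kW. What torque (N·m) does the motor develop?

28.2 N·m

ω = 2π × 1770/60 = 185.4 rad/s
τ = P/ω = 5230/185.4 = 28.2 N·m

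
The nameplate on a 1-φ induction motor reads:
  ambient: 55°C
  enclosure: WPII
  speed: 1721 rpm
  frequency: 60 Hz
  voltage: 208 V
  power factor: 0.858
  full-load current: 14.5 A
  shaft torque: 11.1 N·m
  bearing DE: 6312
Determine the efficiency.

77.3 %

ω = 2π × 1721/60 = 180.2 rad/s; P_out = τω = 11.1 × 180.2 = 2000 W
P_in = V·I·cosφ = 208 × 14.5 × 0.858 = 2588 W
η = P_out / P_in = 2000 / 2588 = 0.773 = 77.3%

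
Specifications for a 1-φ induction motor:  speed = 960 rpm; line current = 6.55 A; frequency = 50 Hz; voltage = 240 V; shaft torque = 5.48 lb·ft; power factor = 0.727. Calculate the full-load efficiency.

τ = 5.48 lb·ft × 1.356 = 7.431 N·m
ω = 2π × 960/60 = 100.5 rad/s; P_out = τω = 7.431 × 100.5 = 747 W
P_in = V·I·cosφ = 240 × 6.55 × 0.727 = 1143 W
η = P_out / P_in = 747 / 1143 = 0.654 = 65.4%

65.4 %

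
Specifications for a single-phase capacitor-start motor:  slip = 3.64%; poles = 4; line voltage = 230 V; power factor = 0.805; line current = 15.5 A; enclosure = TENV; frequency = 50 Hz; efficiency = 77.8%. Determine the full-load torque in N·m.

14.8 N·m

P_in = V·I·cosφ = 230 × 15.5 × 0.805 = 2870 W
P_out = η·P_in = 0.778 × 2870 = 2233 W
n_s = 120×50/4 = 1500 rpm; n = 1500×(1−0.0364) = 1445 rpm
ω = 2π×1445/60 = 151.3 rad/s
τ = P_out/ω = 2233/151.3 = 14.8 N·m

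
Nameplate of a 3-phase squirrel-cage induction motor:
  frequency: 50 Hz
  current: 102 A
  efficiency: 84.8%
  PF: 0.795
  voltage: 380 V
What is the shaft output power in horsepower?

60.7 HP

P_in = √3·V·I·cosφ = 1.732 × 380 × 102 × 0.795 = 53370 W
P_out = η·P_in = 0.848 × 53370 = 45258 W
= 45258/746 = 60.7 HP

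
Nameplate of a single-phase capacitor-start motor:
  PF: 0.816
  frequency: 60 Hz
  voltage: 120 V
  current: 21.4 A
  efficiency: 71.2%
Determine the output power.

P_in = V·I·cosφ = 120 × 21.4 × 0.816 = 2095 W
P_out = η·P_in = 0.712 × 2095 = 1492 W

1.49 kW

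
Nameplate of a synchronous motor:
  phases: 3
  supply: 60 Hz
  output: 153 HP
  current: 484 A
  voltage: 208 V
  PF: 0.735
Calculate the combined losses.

14 kW

P_in = √3·V·I·cosφ = 1.732×208×484×0.735 = 128157 W
P_out = 153×746 = 114138 W
Losses = P_in − P_out = 128157 − 114138 = 14019 W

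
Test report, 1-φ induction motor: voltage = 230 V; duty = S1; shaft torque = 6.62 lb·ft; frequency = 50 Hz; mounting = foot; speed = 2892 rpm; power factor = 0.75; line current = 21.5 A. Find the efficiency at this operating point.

73.3 %

τ = 6.62 lb·ft × 1.356 = 8.977 N·m
ω = 2π × 2892/60 = 302.8 rad/s; P_out = τω = 8.977 × 302.8 = 2718 W
P_in = V·I·cosφ = 230 × 21.5 × 0.75 = 3709 W
η = P_out / P_in = 2718 / 3709 = 0.733 = 73.3%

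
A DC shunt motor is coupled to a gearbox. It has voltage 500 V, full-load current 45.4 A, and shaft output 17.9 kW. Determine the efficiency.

78.9 %

P_out = 17.9 kW = 17900 W
P_in = V·I = 500 × 45.4 = 22700 W
η = P_out / P_in = 17900 / 22700 = 0.789 = 78.9%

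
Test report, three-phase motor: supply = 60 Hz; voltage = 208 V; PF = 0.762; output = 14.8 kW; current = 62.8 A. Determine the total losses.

P_in = √3·V·I·cosφ = 1.732×208×62.8×0.762 = 17240 W
P_out = 14800 W
Losses = P_in − P_out = 17240 − 14800 = 2440 W

2440 W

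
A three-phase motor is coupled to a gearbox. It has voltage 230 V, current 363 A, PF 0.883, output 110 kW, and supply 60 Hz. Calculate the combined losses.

17700 W

P_in = √3·V·I·cosφ = 1.732×230×363×0.883 = 127686 W
P_out = 110000 W
Losses = P_in − P_out = 127686 − 110000 = 17686 W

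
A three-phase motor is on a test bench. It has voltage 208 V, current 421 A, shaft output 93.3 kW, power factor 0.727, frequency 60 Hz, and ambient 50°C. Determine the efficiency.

P_out = 93.3 kW = 93300 W
P_in = √3·V_L·I_L·cosφ = 1.732 × 208 × 421 × 0.727 = 110262 W
η = P_out / P_in = 93300 / 110262 = 0.846 = 84.6%

84.6 %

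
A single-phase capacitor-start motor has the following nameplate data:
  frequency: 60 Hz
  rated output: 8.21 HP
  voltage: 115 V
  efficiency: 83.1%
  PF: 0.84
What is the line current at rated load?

76.3 A

P_out = 8.21 × 746 = 6125 W
P_in = P_out / η = 6125 / 0.831 = 7371 W
I = P_in / (V·cosφ) = 7371 / (115 × 0.84) = 76.3 A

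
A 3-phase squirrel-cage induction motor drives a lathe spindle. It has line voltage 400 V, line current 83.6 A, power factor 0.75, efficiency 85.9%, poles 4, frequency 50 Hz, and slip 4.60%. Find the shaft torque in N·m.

P_in = √3·V·I·cosφ = 1.732 × 400 × 83.6 × 0.75 = 43439 W
P_out = η·P_in = 0.859 × 43439 = 37314 W
n_s = 120×50/4 = 1500 rpm; n = 1500×(1−0.046) = 1431 rpm
ω = 2π×1431/60 = 149.9 rad/s
τ = P_out/ω = 37314/149.9 = 249 N·m

249 N·m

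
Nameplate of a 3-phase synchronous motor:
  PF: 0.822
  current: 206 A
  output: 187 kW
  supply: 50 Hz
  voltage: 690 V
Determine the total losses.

P_in = √3·V·I·cosφ = 1.732×690×206×0.822 = 202365 W
P_out = 187000 W
Losses = P_in − P_out = 202365 − 187000 = 15365 W

15.4 kW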